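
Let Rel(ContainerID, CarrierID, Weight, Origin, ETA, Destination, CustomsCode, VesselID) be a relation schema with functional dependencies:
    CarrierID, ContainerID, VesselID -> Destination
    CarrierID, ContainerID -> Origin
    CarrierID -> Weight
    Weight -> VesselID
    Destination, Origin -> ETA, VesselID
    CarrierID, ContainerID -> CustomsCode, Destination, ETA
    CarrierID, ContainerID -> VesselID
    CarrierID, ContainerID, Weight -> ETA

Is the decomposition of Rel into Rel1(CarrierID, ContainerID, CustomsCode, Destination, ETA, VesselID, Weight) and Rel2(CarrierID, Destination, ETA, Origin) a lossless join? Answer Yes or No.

No

Common attributes: {CarrierID, Destination, ETA}; their closure is {CarrierID, Destination, ETA, VesselID, Weight}.
Rel1 ⊄ {CarrierID, Destination, ETA, VesselID, Weight} and Rel2 ⊄ {CarrierID, Destination, ETA, VesselID, Weight}, so the split is lossy.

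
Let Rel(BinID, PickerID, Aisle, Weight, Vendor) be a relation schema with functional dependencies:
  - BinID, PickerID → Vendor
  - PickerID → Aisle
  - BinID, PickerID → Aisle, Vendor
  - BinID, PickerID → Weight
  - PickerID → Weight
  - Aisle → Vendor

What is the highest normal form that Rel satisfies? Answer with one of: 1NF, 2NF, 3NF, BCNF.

Candidate key: {BinID, PickerID}. Prime attributes: {BinID, PickerID}.
PickerID → Aisle breaks BCNF: {PickerID}⁺ = {Aisle, PickerID, Vendor, Weight}, so {PickerID} is not a superkey.
Because {Aisle} is non-prime and the left side of PickerID → Aisle is not a superkey, the relation is not in 3NF.
Since {PickerID} ⊂ {BinID, PickerID} and {PickerID}⁺ ⊇ {Aisle, Vendor, Weight} with {Aisle, Vendor, Weight} non-prime, there is a partial dependency; 2NF fails.

1NF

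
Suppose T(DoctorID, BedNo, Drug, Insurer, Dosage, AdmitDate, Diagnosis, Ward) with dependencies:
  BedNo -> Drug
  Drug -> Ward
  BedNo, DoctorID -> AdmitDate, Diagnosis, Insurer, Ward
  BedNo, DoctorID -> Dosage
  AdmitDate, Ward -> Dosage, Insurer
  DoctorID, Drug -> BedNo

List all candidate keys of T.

{BedNo, DoctorID}, {DoctorID, Drug}

Attributes never on any right-hand side: {DoctorID} — every candidate key must contain it.
{BedNo, DoctorID} is a candidate key since {BedNo, DoctorID}⁺ = {AdmitDate, BedNo, Diagnosis, DoctorID, Dosage, Drug, Insurer, Ward} covers every attribute.
{DoctorID, Drug} is a candidate key since {DoctorID, Drug}⁺ = {AdmitDate, BedNo, Diagnosis, DoctorID, Dosage, Drug, Insurer, Ward} covers every attribute.
These are minimal and exhaustive — every other superkey contains one of them.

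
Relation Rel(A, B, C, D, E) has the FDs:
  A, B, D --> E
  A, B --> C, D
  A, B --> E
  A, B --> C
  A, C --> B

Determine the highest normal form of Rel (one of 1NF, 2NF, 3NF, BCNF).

BCNF

Candidate keys: {A, B}, {A, C}. Prime attributes: {A, B, C}.
The left-hand side of every FD is a superkey, so BCNF is satisfied.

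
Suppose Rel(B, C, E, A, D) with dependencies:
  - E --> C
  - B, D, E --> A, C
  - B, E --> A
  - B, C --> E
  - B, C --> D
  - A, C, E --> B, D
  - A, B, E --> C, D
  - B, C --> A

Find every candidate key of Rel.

Closure of {A, E} is {A, B, C, D, E}, the whole schema; {A, E} is a candidate key.
Closure of {B, C} is {A, B, C, D, E}, the whole schema; {B, C} is a candidate key.
Closure of {B, E} is {A, B, C, D, E}, the whole schema; {B, E} is a candidate key.
Any other superkey properly contains one of these, so there are no further candidate keys.

{A, E}, {B, C}, {B, E}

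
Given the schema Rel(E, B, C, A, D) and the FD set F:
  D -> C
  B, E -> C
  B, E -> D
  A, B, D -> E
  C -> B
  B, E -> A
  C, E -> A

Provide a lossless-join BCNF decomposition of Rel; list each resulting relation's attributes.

{A, D, E}; {B, C}; {C, D}

Candidate keys of the original relation: {A, D}, {B, E}, {C, E}, {D, E}.
In {A, B, C, D, E}, {D} is not a superkey ({D}⁺ restricted to this set is {B, C, D}), so split on D -> B, C into {B, C, D} and {A, D, E}.
In {B, C, D}, {C} is not a superkey ({C}⁺ restricted to this set is {B, C}), so split on C -> B into {B, C} and {C, D}.
{B, C} is in BCNF.
{C, D} is in BCNF.
{A, D, E} is in BCNF.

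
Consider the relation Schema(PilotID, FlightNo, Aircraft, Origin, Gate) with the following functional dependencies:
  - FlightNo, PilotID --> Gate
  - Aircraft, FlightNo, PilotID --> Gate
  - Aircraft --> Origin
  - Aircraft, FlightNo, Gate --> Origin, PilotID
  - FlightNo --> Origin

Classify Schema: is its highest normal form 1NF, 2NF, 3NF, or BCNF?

1NF

Candidate keys: {Aircraft, FlightNo, Gate}, {Aircraft, FlightNo, PilotID}. Prime attributes: {Aircraft, FlightNo, Gate, PilotID}.
For FlightNo, PilotID --> Gate we have {FlightNo, PilotID}⁺ = {FlightNo, Gate, Origin, PilotID}; {FlightNo, PilotID} is not a superkey, so BCNF fails.
Because {Origin} is non-prime and the left side of Aircraft --> Origin is not a superkey, the relation is not in 3NF.
The proper key subset {Aircraft} of {Aircraft, FlightNo, Gate} determines non-prime {Origin}, so the relation is not even in 2NF.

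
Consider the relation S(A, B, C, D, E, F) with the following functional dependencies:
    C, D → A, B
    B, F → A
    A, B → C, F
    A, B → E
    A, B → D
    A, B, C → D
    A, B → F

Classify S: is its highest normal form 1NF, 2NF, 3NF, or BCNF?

Candidate keys: {A, B}, {B, F}, {C, D}. Prime attributes: {A, B, C, D, F}.
Each dependency's left side is a superkey — BCNF holds.

BCNF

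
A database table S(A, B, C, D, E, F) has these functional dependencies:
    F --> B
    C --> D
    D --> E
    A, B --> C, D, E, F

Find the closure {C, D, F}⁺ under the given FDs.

{B, C, D, E, F}

Start with {C, D, F}.
F --> B applies; add {B} → now {B, C, D, F}.
D --> E applies; add {E} → now {B, C, D, E, F}.
No further FD applies.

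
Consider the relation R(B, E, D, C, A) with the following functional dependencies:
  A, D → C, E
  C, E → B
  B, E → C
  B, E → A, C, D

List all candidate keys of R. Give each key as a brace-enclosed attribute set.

{A, D}, {B, E}, {C, E}

{A, D}⁺ = {A, B, C, D, E} — all of the relation — so {A, D} is a candidate key.
{B, E}⁺ = {A, B, C, D, E} — all of the relation — so {B, E} is a candidate key.
{C, E}⁺ = {A, B, C, D, E} — all of the relation — so {C, E} is a candidate key.
Any other superkey properly contains one of these, so there are no further candidate keys.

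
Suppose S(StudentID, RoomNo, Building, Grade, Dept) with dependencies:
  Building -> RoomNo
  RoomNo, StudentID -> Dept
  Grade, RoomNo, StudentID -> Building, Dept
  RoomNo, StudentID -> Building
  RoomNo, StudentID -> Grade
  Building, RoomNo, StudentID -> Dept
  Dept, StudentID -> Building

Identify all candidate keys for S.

{StudentID} never appears on the right of any FD, so every key must include it.
{Building, StudentID}⁺ = {Building, Dept, Grade, RoomNo, StudentID} — all of the relation — so {Building, StudentID} is a candidate key.
{Dept, StudentID}⁺ = {Building, Dept, Grade, RoomNo, StudentID} — all of the relation — so {Dept, StudentID} is a candidate key.
{RoomNo, StudentID}⁺ = {Building, Dept, Grade, RoomNo, StudentID} — all of the relation — so {RoomNo, StudentID} is a candidate key.
Any other superkey properly contains one of these, so there are no further candidate keys.

{Building, StudentID}, {Dept, StudentID}, {RoomNo, StudentID}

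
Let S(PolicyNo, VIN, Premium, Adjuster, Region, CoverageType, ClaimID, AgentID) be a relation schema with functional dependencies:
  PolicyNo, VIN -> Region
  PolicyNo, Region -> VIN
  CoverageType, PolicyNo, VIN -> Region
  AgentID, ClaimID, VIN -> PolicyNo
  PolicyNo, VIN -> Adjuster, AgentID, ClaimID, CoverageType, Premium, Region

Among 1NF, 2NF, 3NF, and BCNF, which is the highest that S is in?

BCNF

Candidate keys: {AgentID, ClaimID, VIN}, {PolicyNo, Region}, {PolicyNo, VIN}. Prime attributes: {AgentID, ClaimID, PolicyNo, Region, VIN}.
Each dependency's left side is a superkey — BCNF holds.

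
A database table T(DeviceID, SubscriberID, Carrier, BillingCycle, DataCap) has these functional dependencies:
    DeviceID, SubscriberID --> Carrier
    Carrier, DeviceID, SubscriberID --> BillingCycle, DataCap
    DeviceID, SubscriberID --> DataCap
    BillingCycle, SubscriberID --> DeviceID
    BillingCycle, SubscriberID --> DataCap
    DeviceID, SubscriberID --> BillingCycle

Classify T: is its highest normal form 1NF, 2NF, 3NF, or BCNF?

BCNF

Candidate keys: {BillingCycle, SubscriberID}, {DeviceID, SubscriberID}. Prime attributes: {BillingCycle, DeviceID, SubscriberID}.
Each dependency's left side is a superkey — BCNF holds.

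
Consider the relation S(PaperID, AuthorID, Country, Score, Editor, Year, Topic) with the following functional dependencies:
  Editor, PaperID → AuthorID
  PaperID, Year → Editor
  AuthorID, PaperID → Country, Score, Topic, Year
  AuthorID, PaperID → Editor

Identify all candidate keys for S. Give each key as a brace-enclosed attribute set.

{PaperID} never appears on the right of any FD, so every key must include it.
{AuthorID, PaperID} is a candidate key since {AuthorID, PaperID}⁺ = {AuthorID, Country, Editor, PaperID, Score, Topic, Year} covers every attribute.
{Editor, PaperID} is a candidate key since {Editor, PaperID}⁺ = {AuthorID, Country, Editor, PaperID, Score, Topic, Year} covers every attribute.
{PaperID, Year} is a candidate key since {PaperID, Year}⁺ = {AuthorID, Country, Editor, PaperID, Score, Topic, Year} covers every attribute.
Any other superkey properly contains one of these, so there are no further candidate keys.

{AuthorID, PaperID}, {Editor, PaperID}, {PaperID, Year}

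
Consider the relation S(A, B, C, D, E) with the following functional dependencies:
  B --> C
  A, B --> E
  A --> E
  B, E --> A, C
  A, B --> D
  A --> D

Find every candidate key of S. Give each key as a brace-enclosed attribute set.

Attributes never on any right-hand side: {B} — every candidate key must contain it.
{A, B} is a candidate key since {A, B}⁺ = {A, B, C, D, E} covers every attribute.
{B, E} is a candidate key since {B, E}⁺ = {A, B, C, D, E} covers every attribute.
These are minimal and exhaustive — every other superkey contains one of them.

{A, B}, {B, E}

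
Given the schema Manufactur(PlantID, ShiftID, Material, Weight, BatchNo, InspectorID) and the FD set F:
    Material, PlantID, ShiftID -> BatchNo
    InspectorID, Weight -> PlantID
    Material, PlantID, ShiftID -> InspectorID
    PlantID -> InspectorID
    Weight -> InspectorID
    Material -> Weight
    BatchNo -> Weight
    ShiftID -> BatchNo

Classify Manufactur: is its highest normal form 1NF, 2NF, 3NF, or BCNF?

1NF

Candidate key: {Material, ShiftID}. Prime attributes: {Material, ShiftID}.
InspectorID, Weight -> PlantID breaks BCNF: {InspectorID, Weight}⁺ = {InspectorID, PlantID, Weight}, so {InspectorID, Weight} is not a superkey.
InspectorID, Weight -> PlantID has non-prime {PlantID} on the right and a non-superkey on the left, so 3NF fails.
Since {Material} ⊂ {Material, ShiftID} and {Material}⁺ ⊇ {InspectorID, PlantID, Weight} with {InspectorID, PlantID, Weight} non-prime, there is a partial dependency; 2NF fails.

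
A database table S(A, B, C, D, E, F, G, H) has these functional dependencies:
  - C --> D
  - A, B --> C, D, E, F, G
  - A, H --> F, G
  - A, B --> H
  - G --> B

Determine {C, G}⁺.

{B, C, D, G}

Start with {C, G}.
C --> D applies; add {D} → now {C, D, G}.
G --> B applies; add {B} → now {B, C, D, G}.
No further FD applies.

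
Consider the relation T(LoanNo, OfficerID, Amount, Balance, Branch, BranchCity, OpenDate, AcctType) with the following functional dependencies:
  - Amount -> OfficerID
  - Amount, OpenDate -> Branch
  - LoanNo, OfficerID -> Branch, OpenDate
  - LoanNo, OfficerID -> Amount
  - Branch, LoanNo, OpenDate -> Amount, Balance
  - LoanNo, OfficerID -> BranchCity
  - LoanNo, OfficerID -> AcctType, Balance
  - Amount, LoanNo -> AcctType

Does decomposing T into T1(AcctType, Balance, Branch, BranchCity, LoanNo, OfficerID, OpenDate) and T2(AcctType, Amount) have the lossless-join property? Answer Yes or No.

T1 ∩ T2 = {AcctType}; its closure under F is {AcctType}.
T1 ⊄ {AcctType} and T2 ⊄ {AcctType}, so the split is lossy.

No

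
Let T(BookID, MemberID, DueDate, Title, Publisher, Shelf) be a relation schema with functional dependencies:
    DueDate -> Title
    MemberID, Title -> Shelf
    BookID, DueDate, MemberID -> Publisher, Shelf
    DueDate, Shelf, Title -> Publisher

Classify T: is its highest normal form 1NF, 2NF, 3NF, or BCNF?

Candidate key: {BookID, DueDate, MemberID}. Prime attributes: {BookID, DueDate, MemberID}.
DueDate -> Title: {DueDate}⁺ = {DueDate, Title}, which is not all of the attributes, so the left side is not a superkey — BCNF is violated.
DueDate -> Title determines the non-prime attribute {Title} from a non-superkey — 3NF is violated.
{DueDate} is a proper subset of the key {BookID, DueDate, MemberID}, and {DueDate}⁺ contains the non-prime attribute {Title} — a partial dependency, so 2NF is violated.

1NF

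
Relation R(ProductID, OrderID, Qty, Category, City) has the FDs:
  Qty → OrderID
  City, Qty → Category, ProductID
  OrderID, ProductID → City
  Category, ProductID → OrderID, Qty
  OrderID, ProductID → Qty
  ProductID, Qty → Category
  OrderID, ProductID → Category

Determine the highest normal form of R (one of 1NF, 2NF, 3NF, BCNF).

3NF

Candidate keys: {Category, ProductID}, {City, Qty}, {OrderID, ProductID}, {ProductID, Qty}. Prime attributes: {Category, City, OrderID, ProductID, Qty}.
Qty → OrderID breaks BCNF: {Qty}⁺ = {OrderID, Qty}, so {Qty} is not a superkey.
But every attribute on its right side ({OrderID}) is prime, and the same holds for every other non-superkey FD, so 3NF still holds.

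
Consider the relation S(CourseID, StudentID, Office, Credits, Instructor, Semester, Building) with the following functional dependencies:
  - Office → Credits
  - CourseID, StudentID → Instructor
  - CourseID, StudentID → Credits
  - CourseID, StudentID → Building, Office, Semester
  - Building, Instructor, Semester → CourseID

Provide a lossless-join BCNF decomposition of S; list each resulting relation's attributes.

Candidate keys of the original relation: {Building, Instructor, Semester, StudentID}, {CourseID, StudentID}.
In {Building, CourseID, Credits, Instructor, Office, Semester, StudentID}, {Office} is not a superkey ({Office}⁺ restricted to this set is {Credits, Office}), so split on Office → Credits into {Credits, Office} and {Building, CourseID, Instructor, Office, Semester, StudentID}.
{Credits, Office} has no BCNF violation.
In {Building, CourseID, Instructor, Office, Semester, StudentID}, {Building, Instructor, Semester} is not a superkey ({Building, Instructor, Semester}⁺ restricted to this set is {Building, CourseID, Instructor, Semester}), so split on Building, Instructor, Semester → CourseID into {Building, CourseID, Instructor, Semester} and {Building, Instructor, Office, Semester, StudentID}.
{Building, CourseID, Instructor, Semester} has no BCNF violation.
{Building, Instructor, Office, Semester, StudentID} has no BCNF violation.

{Building, CourseID, Instructor, Semester}; {Building, Instructor, Office, Semester, StudentID}; {Credits, Office}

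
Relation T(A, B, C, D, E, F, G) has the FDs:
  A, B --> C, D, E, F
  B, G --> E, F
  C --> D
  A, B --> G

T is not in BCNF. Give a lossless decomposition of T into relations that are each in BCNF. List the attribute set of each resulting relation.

Candidate key of the original relation: {A, B}.
Within {A, B, C, D, E, F, G}: {B, G}⁺ ∩ {A, B, C, D, E, F, G} = {B, E, F, G}, not the whole set, so B, G --> E, F violates BCNF; decompose into {B, E, F, G} and {A, B, C, D, G}.
{B, E, F, G} has no BCNF violation.
Within {A, B, C, D, G}: {C}⁺ ∩ {A, B, C, D, G} = {C, D}, not the whole set, so C --> D violates BCNF; decompose into {C, D} and {A, B, C, G}.
{C, D} has no BCNF violation.
{A, B, C, G} has no BCNF violation.

{A, B, C, G}; {B, E, F, G}; {C, D}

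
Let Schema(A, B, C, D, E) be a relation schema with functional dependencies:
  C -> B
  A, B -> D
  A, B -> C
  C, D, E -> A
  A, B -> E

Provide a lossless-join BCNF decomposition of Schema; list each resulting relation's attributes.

{A, C, D, E}; {B, C}

Candidate keys of the original relation: {A, B}, {A, C}, {C, D, E}.
Within {A, B, C, D, E}: {C}⁺ ∩ {A, B, C, D, E} = {B, C}, not the whole set, so C -> B violates BCNF; decompose into {B, C} and {A, C, D, E}.
{B, C} is in BCNF.
{A, C, D, E} is in BCNF.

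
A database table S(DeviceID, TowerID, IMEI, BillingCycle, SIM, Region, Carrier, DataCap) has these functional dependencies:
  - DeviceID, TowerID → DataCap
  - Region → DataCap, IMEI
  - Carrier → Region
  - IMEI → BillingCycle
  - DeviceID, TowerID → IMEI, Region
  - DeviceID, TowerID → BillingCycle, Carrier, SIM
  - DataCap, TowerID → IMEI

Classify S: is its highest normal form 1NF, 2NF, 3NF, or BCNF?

Candidate key: {DeviceID, TowerID}. Prime attributes: {DeviceID, TowerID}.
Region → DataCap, IMEI breaks BCNF: {Region}⁺ = {BillingCycle, DataCap, IMEI, Region}, so {Region} is not a superkey.
Region → DataCap, IMEI determines the non-prime attributes {DataCap, IMEI} from a non-superkey — 3NF is violated.
Checking every proper subset of each key, none determines a non-prime attribute — 2NF is satisfied.

2NF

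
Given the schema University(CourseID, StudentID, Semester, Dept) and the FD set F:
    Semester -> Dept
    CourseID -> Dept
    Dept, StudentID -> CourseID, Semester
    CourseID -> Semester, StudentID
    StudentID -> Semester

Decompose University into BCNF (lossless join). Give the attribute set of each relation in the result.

Candidate keys of the original relation: {CourseID}, {StudentID}.
In {CourseID, Dept, Semester, StudentID}, {Semester} is not a superkey ({Semester}⁺ restricted to this set is {Dept, Semester}), so split on Semester -> Dept into {Dept, Semester} and {CourseID, Semester, StudentID}.
{Dept, Semester} has no BCNF violation.
{CourseID, Semester, StudentID} has no BCNF violation.

{CourseID, Semester, StudentID}; {Dept, Semester}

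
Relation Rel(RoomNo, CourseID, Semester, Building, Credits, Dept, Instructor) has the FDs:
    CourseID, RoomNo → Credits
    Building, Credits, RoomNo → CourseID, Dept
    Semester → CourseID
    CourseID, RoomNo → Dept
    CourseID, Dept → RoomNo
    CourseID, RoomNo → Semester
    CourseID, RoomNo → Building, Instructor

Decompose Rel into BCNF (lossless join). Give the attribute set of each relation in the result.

Candidate keys of the original relation: {Building, Credits, RoomNo}, {CourseID, Dept}, {CourseID, RoomNo}, {Dept, Semester}, {RoomNo, Semester}.
{Building, CourseID, Credits, Dept, Instructor, RoomNo, Semester}: {Semester} determines {CourseID, Semester} here but is not a superkey — split on Semester → CourseID, giving {CourseID, Semester} and {Building, Credits, Dept, Instructor, RoomNo, Semester}.
{CourseID, Semester} has no BCNF violation.
{Building, Credits, Dept, Instructor, RoomNo, Semester} has no BCNF violation.

{Building, Credits, Dept, Instructor, RoomNo, Semester}; {CourseID, Semester}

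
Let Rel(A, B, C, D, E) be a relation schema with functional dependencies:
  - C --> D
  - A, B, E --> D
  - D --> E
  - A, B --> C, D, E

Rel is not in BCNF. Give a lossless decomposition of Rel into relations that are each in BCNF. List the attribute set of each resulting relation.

Candidate key of the original relation: {A, B}.
{A, B, C, D, E}: {C} determines {C, D, E} here but is not a superkey — split on C --> D, E, giving {C, D, E} and {A, B, C}.
{C, D, E}: {D} determines {D, E} here but is not a superkey — split on D --> E, giving {D, E} and {C, D}.
{D, E} has no BCNF violation.
{C, D} has no BCNF violation.
{A, B, C} has no BCNF violation.

{A, B, C}; {C, D}; {D, E}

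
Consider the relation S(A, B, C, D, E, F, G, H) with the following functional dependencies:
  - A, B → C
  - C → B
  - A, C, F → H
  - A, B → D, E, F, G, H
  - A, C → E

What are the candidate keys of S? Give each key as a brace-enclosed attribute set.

{A, B}, {A, C}

{A} never appears on the right of any FD, so every key must include it.
{A, B}⁺ = {A, B, C, D, E, F, G, H}, which is every attribute, so {A, B} is a candidate key.
{A, C}⁺ = {A, B, C, D, E, F, G, H}, which is every attribute, so {A, C} is a candidate key.
Any other superkey properly contains one of these, so there are no further candidate keys.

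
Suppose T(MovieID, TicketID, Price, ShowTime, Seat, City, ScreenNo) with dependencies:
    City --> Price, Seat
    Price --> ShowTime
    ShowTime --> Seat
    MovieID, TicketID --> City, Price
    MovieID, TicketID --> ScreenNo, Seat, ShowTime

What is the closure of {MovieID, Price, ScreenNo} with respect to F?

{MovieID, Price, ScreenNo, Seat, ShowTime}

Start with {MovieID, Price, ScreenNo}.
Price --> ShowTime applies; add {ShowTime} → now {MovieID, Price, ScreenNo, ShowTime}.
ShowTime --> Seat applies; add {Seat} → now {MovieID, Price, ScreenNo, Seat, ShowTime}.
No further FD applies.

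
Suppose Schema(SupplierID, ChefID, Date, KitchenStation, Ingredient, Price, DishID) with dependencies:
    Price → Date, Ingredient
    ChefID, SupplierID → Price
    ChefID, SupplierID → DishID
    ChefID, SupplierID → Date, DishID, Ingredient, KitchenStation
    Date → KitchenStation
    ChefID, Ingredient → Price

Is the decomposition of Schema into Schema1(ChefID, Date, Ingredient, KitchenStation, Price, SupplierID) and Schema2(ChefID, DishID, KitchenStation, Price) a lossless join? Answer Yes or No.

Schema1 ∩ Schema2 = {ChefID, KitchenStation, Price}; its closure under F is {ChefID, Date, Ingredient, KitchenStation, Price}.
Schema1 ⊄ {ChefID, Date, Ingredient, KitchenStation, Price} and Schema2 ⊄ {ChefID, Date, Ingredient, KitchenStation, Price}, so the split is lossy.

No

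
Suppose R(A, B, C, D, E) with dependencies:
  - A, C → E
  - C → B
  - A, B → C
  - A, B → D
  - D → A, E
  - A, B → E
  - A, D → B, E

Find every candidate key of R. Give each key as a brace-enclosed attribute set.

Closure of {D} is {A, B, C, D, E}, the whole schema; {D} is a candidate key.
Closure of {A, B} is {A, B, C, D, E}, the whole schema; {A, B} is a candidate key.
Closure of {A, C} is {A, B, C, D, E}, the whole schema; {A, C} is a candidate key.
These are minimal and exhaustive — every other superkey contains one of them.

{A, B}, {A, C}, {D}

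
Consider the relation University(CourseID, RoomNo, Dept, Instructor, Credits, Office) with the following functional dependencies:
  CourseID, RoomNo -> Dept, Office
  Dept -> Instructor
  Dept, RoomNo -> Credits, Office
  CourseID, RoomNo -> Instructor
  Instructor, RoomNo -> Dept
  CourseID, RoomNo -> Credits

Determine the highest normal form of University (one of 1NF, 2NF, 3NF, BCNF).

2NF

Candidate key: {CourseID, RoomNo}. Prime attributes: {CourseID, RoomNo}.
For Dept -> Instructor we have {Dept}⁺ = {Dept, Instructor}; {Dept} is not a superkey, so BCNF fails.
Dept -> Instructor determines the non-prime attribute {Instructor} from a non-superkey — 3NF is violated.
No proper subset of a key has a non-prime attribute in its closure, so there is no partial dependency; 2NF holds.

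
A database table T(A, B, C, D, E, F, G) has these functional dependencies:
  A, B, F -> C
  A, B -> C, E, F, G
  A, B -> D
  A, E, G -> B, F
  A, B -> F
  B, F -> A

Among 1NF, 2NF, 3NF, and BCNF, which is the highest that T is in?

Candidate keys: {A, B}, {A, E, G}, {B, F}. Prime attributes: {A, B, E, F, G}.
Each dependency's left side is a superkey — BCNF holds.

BCNF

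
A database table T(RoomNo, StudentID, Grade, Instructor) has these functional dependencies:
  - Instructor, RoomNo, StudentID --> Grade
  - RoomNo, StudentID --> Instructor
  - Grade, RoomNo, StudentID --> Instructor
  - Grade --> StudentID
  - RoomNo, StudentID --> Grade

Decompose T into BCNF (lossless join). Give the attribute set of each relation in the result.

{Grade, Instructor, RoomNo}; {Grade, StudentID}

Candidate keys of the original relation: {Grade, RoomNo}, {RoomNo, StudentID}.
Within {Grade, Instructor, RoomNo, StudentID}: {Grade}⁺ ∩ {Grade, Instructor, RoomNo, StudentID} = {Grade, StudentID}, not the whole set, so Grade --> StudentID violates BCNF; decompose into {Grade, StudentID} and {Grade, Instructor, RoomNo}.
{Grade, StudentID} has no BCNF violation.
{Grade, Instructor, RoomNo} has no BCNF violation.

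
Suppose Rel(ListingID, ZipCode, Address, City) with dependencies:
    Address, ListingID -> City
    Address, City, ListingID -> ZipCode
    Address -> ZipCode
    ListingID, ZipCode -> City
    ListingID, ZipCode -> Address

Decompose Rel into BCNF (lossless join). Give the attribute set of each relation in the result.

{Address, City, ListingID}; {Address, ZipCode}

Candidate keys of the original relation: {Address, ListingID}, {ListingID, ZipCode}.
{Address, City, ListingID, ZipCode}: {Address} determines {Address, ZipCode} here but is not a superkey — split on Address -> ZipCode, giving {Address, ZipCode} and {Address, City, ListingID}.
{Address, ZipCode} is in BCNF.
{Address, City, ListingID} is in BCNF.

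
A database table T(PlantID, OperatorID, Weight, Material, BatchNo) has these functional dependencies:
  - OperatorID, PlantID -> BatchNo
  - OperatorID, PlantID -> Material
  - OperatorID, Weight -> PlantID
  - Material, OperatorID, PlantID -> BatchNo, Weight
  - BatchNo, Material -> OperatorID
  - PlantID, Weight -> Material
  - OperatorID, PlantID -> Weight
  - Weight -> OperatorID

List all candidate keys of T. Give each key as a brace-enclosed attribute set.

{BatchNo, Material, PlantID}, {OperatorID, PlantID}, {Weight}

{Weight}⁺ = {BatchNo, Material, OperatorID, PlantID, Weight}, which is every attribute, so {Weight} is a candidate key.
{OperatorID, PlantID}⁺ = {BatchNo, Material, OperatorID, PlantID, Weight}, which is every attribute, so {OperatorID, PlantID} is a candidate key.
{BatchNo, Material, PlantID}⁺ = {BatchNo, Material, OperatorID, PlantID, Weight}, which is every attribute, so {BatchNo, Material, PlantID} is a candidate key.
These are minimal and exhaustive — every other superkey contains one of them.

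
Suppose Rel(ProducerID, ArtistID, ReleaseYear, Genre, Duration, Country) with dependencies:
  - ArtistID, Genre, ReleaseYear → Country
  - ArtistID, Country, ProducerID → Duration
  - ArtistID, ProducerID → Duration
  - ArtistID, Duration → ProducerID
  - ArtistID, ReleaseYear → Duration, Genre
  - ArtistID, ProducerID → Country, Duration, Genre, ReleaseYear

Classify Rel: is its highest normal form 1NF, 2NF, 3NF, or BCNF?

Candidate keys: {ArtistID, Duration}, {ArtistID, ProducerID}, {ArtistID, ReleaseYear}. Prime attributes: {ArtistID, Duration, ProducerID, ReleaseYear}.
The left-hand side of every FD is a superkey, so BCNF is satisfied.

BCNF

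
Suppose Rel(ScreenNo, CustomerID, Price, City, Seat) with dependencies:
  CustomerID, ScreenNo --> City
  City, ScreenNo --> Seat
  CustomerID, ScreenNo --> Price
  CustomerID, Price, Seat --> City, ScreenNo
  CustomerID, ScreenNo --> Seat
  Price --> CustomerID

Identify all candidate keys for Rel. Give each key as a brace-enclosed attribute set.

{CustomerID, ScreenNo}, {Price, ScreenNo}, {Price, Seat}

{CustomerID, ScreenNo}⁺ = {City, CustomerID, Price, ScreenNo, Seat}, which is every attribute, so {CustomerID, ScreenNo} is a candidate key.
{Price, ScreenNo}⁺ = {City, CustomerID, Price, ScreenNo, Seat}, which is every attribute, so {Price, ScreenNo} is a candidate key.
{Price, Seat}⁺ = {City, CustomerID, Price, ScreenNo, Seat}, which is every attribute, so {Price, Seat} is a candidate key.
Any other superkey properly contains one of these, so there are no further candidate keys.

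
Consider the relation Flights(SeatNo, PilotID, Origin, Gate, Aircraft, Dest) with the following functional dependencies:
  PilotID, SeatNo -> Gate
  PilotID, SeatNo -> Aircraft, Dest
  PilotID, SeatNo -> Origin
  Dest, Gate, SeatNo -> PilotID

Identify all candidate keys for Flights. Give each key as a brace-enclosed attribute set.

{Dest, Gate, SeatNo}, {PilotID, SeatNo}

{SeatNo} never appears on the right of any FD, so every key must include it.
{PilotID, SeatNo}⁺ = {Aircraft, Dest, Gate, Origin, PilotID, SeatNo}, which is every attribute, so {PilotID, SeatNo} is a candidate key.
{Dest, Gate, SeatNo}⁺ = {Aircraft, Dest, Gate, Origin, PilotID, SeatNo}, which is every attribute, so {Dest, Gate, SeatNo} is a candidate key.
These are minimal and exhaustive — every other superkey contains one of them.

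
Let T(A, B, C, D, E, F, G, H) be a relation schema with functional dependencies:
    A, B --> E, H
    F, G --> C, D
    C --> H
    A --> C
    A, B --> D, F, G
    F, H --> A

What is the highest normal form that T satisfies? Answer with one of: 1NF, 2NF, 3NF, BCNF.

1NF

Candidate keys: {A, B}, {B, C, F}, {B, F, G}, {B, F, H}. Prime attributes: {A, B, C, F, G, H}.
F, G --> C, D breaks BCNF: {F, G}⁺ = {A, C, D, F, G, H}, so {F, G} is not a superkey.
Because {D} is non-prime and the left side of F, G --> C, D is not a superkey, the relation is not in 3NF.
Since {F, G} ⊂ {B, F, G} and {F, G}⁺ ⊇ {D} with {D} non-prime, there is a partial dependency; 2NF fails.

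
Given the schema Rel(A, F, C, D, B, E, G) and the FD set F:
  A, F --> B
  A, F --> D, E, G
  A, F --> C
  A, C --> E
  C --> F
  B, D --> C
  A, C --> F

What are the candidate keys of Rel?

No FD produces {A}, so it must be in every candidate key.
{A, C}⁺ = {A, B, C, D, E, F, G}, which is every attribute, so {A, C} is a candidate key.
{A, F}⁺ = {A, B, C, D, E, F, G}, which is every attribute, so {A, F} is a candidate key.
{A, B, D}⁺ = {A, B, C, D, E, F, G}, which is every attribute, so {A, B, D} is a candidate key.
No proper subset of any of these is a key, and no other minimal superkey exists.

{A, B, D}, {A, C}, {A, F}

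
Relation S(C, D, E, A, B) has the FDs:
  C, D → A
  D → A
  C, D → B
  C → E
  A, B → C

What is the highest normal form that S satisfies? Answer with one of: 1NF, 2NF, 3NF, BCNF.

Candidate keys: {B, D}, {C, D}. Prime attributes: {B, C, D}.
D → A: {D}⁺ = {A, D}, which is not all of the attributes, so the left side is not a superkey — BCNF is violated.
D → A has non-prime {A} on the right and a non-superkey on the left, so 3NF fails.
The proper key subset {D} of {B, D} determines non-prime {A}, so the relation is not even in 2NF.

1NF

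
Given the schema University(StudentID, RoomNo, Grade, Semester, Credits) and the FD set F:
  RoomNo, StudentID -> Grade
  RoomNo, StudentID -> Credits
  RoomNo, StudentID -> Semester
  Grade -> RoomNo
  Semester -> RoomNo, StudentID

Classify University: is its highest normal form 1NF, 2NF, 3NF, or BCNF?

3NF

Candidate keys: {Grade, StudentID}, {RoomNo, StudentID}, {Semester}. Prime attributes: {Grade, RoomNo, Semester, StudentID}.
Grade -> RoomNo: {Grade}⁺ = {Grade, RoomNo}, which is not all of the attributes, so the left side is not a superkey — BCNF is violated.
But every attribute on its right side ({RoomNo}) is prime, and the same holds for every other non-superkey FD, so 3NF still holds.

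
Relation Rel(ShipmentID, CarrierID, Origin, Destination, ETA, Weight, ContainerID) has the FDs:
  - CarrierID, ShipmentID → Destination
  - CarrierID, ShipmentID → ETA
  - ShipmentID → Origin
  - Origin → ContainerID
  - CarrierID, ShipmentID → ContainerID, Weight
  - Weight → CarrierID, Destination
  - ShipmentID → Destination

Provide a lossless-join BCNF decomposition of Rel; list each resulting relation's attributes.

{CarrierID, Weight}; {ContainerID, Origin}; {Destination, Origin, ShipmentID}; {ETA, ShipmentID, Weight}

Candidate keys of the original relation: {CarrierID, ShipmentID}, {ShipmentID, Weight}.
In {CarrierID, ContainerID, Destination, ETA, Origin, ShipmentID, Weight}, {ShipmentID} is not a superkey ({ShipmentID}⁺ restricted to this set is {ContainerID, Destination, Origin, ShipmentID}), so split on ShipmentID → ContainerID, Destination, Origin into {ContainerID, Destination, Origin, ShipmentID} and {CarrierID, ETA, ShipmentID, Weight}.
In {ContainerID, Destination, Origin, ShipmentID}, {Origin} is not a superkey ({Origin}⁺ restricted to this set is {ContainerID, Origin}), so split on Origin → ContainerID into {ContainerID, Origin} and {Destination, Origin, ShipmentID}.
{ContainerID, Origin} is in BCNF.
{Destination, Origin, ShipmentID} is in BCNF.
In {CarrierID, ETA, ShipmentID, Weight}, {Weight} is not a superkey ({Weight}⁺ restricted to this set is {CarrierID, Weight}), so split on Weight → CarrierID into {CarrierID, Weight} and {ETA, ShipmentID, Weight}.
{CarrierID, Weight} is in BCNF.
{ETA, ShipmentID, Weight} is in BCNF.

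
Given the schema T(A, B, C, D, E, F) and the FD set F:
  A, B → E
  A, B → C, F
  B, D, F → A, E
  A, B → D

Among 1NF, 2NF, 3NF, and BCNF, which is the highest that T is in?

Candidate keys: {A, B}, {B, D, F}. Prime attributes: {A, B, D, F}.
Each dependency's left side is a superkey — BCNF holds.

BCNF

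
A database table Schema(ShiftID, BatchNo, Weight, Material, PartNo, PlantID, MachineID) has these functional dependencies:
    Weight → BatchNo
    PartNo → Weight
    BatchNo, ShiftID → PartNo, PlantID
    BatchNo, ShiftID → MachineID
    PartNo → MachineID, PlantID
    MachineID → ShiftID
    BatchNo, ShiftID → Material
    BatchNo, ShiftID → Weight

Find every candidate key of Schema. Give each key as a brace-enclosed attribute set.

{BatchNo, MachineID}, {BatchNo, ShiftID}, {MachineID, Weight}, {PartNo}, {ShiftID, Weight}

{PartNo}⁺ = {BatchNo, MachineID, Material, PartNo, PlantID, ShiftID, Weight}, which is every attribute, so {PartNo} is a candidate key.
{BatchNo, MachineID}⁺ = {BatchNo, MachineID, Material, PartNo, PlantID, ShiftID, Weight}, which is every attribute, so {BatchNo, MachineID} is a candidate key.
{BatchNo, ShiftID}⁺ = {BatchNo, MachineID, Material, PartNo, PlantID, ShiftID, Weight}, which is every attribute, so {BatchNo, ShiftID} is a candidate key.
{MachineID, Weight}⁺ = {BatchNo, MachineID, Material, PartNo, PlantID, ShiftID, Weight}, which is every attribute, so {MachineID, Weight} is a candidate key.
{ShiftID, Weight}⁺ = {BatchNo, MachineID, Material, PartNo, PlantID, ShiftID, Weight}, which is every attribute, so {ShiftID, Weight} is a candidate key.
These are minimal and exhaustive — every other superkey contains one of them.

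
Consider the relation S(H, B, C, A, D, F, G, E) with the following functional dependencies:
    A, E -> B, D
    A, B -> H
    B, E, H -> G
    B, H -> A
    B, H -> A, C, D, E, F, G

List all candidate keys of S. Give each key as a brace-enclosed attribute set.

{A, B}, {A, E}, {B, H}

{A, B}⁺ = {A, B, C, D, E, F, G, H}, which is every attribute, so {A, B} is a candidate key.
{A, E}⁺ = {A, B, C, D, E, F, G, H}, which is every attribute, so {A, E} is a candidate key.
{B, H}⁺ = {A, B, C, D, E, F, G, H}, which is every attribute, so {B, H} is a candidate key.
These are minimal and exhaustive — every other superkey contains one of them.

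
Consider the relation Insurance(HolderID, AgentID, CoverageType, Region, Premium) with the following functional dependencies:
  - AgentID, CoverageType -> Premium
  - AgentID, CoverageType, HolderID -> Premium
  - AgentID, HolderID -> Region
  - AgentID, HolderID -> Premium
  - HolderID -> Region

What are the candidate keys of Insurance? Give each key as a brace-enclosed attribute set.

{AgentID, CoverageType, HolderID}

{AgentID, CoverageType, HolderID} never appear on the right of any FD, so every key must include all of them.
Closure of {AgentID, CoverageType, HolderID} is {AgentID, CoverageType, HolderID, Premium, Region}, the whole schema; {AgentID, CoverageType, HolderID} is a candidate key.
Every other attribute set either contains this one or has a smaller closure.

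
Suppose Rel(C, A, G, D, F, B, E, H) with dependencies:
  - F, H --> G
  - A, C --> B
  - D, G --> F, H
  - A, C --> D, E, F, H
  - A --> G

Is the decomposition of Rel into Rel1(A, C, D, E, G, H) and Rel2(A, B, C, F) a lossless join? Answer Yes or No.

Rel1 ∩ Rel2 = {A, C}; its closure under F is {A, B, C, D, E, F, G, H}.
Since Rel1 ⊆ {A, B, C, D, E, F, G, H}, the intersection is a superkey of Rel1; the decomposition is lossless.

Yes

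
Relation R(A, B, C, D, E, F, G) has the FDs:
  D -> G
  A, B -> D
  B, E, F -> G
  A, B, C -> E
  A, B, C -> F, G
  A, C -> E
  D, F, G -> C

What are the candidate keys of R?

{A, B} never appear on the right of any FD, so every key must include all of them.
Closure of {A, B, C} is {A, B, C, D, E, F, G}, the whole schema; {A, B, C} is a candidate key.
Closure of {A, B, F} is {A, B, C, D, E, F, G}, the whole schema; {A, B, F} is a candidate key.
Any other superkey properly contains one of these, so there are no further candidate keys.

{A, B, C}, {A, B, F}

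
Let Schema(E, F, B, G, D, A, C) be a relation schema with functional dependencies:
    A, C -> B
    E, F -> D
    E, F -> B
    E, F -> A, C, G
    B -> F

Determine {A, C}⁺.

Start with {A, C}.
A, C -> B applies; add {B} → now {A, B, C}.
B -> F applies; add {F} → now {A, B, C, F}.
No further FD applies.

{A, B, C, F}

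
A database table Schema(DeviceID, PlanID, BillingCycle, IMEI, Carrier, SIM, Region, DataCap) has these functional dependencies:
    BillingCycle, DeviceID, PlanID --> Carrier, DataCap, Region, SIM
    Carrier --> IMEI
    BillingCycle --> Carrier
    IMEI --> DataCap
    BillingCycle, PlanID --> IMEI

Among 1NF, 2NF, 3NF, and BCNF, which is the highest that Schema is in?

Candidate key: {BillingCycle, DeviceID, PlanID}. Prime attributes: {BillingCycle, DeviceID, PlanID}.
Carrier --> IMEI breaks BCNF: {Carrier}⁺ = {Carrier, DataCap, IMEI}, so {Carrier} is not a superkey.
Because {IMEI} is non-prime and the left side of Carrier --> IMEI is not a superkey, the relation is not in 3NF.
The proper key subset {BillingCycle} of {BillingCycle, DeviceID, PlanID} determines non-prime {Carrier, DataCap, IMEI}, so the relation is not even in 2NF.

1NF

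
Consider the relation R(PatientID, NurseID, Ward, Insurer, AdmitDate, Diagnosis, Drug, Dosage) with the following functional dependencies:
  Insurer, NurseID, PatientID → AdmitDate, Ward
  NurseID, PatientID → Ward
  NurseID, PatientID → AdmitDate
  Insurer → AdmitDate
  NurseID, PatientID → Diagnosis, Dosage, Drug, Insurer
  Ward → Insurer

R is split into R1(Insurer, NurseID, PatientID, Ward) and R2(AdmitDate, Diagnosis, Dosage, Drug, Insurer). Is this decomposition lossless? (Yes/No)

The shared attributes are {Insurer} and {Insurer}⁺ = {AdmitDate, Insurer}.
Neither R1 nor R2 is contained in that closure, so the decomposition is lossy.

No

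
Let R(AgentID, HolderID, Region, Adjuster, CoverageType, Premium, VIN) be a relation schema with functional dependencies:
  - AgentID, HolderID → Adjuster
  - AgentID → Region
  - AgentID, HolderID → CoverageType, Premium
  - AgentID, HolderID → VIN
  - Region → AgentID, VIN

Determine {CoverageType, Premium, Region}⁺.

{AgentID, CoverageType, Premium, Region, VIN}

Start with {CoverageType, Premium, Region}.
Region → AgentID, VIN applies; add {AgentID, VIN} → now {AgentID, CoverageType, Premium, Region, VIN}.
No further FD applies.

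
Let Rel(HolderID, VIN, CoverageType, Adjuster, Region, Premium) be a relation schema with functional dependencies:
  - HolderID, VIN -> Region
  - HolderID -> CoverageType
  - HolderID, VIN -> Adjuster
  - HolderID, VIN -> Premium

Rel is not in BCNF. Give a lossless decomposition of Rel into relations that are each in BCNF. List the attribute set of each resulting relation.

Candidate key of the original relation: {HolderID, VIN}.
{Adjuster, CoverageType, HolderID, Premium, Region, VIN}: {HolderID} determines {CoverageType, HolderID} here but is not a superkey — split on HolderID -> CoverageType, giving {CoverageType, HolderID} and {Adjuster, HolderID, Premium, Region, VIN}.
{CoverageType, HolderID} is in BCNF.
{Adjuster, HolderID, Premium, Region, VIN} is in BCNF.

{Adjuster, HolderID, Premium, Region, VIN}; {CoverageType, HolderID}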